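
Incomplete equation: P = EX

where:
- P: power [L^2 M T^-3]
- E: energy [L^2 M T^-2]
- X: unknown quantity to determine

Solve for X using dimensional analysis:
X = f (inverse time / frequency (1/t)), dimensions [T^-1]

P has dimensions [L^2 M T^-3]; the rest of the RHS (E) has dimensions [L^2 M T^-2].
So X must have dimensions [T^-1] — X = f (inverse time / frequency (1/t)).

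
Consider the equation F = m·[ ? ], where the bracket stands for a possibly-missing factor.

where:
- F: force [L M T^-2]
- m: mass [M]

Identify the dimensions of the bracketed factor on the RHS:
[L T^-2] — acceleration (e.g. a)

F has dimensions [L M T^-2]; m has dimensions [M].
The bracketed factor must supply [L M T^-2] / [M] = [L T^-2].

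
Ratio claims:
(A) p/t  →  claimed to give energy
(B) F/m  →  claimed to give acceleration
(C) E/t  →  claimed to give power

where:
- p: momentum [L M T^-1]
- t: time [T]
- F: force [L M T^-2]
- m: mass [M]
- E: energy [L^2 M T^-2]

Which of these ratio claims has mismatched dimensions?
(A) p/t does not give energy

(A) p/t: [L M T^-2] ≠ energy [L^2 M T^-2] ✗
(B) F/m: [L T^-2] = acceleration [L T^-2] ✓
(C) E/t: [L^2 M T^-3] = power [L^2 M T^-3] ✓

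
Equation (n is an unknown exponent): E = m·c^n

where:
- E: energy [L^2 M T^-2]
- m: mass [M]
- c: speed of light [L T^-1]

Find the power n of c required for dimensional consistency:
n = 2

E has dimensions [L^2 M T^-2]; c has dimensions [L T^-1].
The rest of the RHS has dimensions [M], so c^n must supply [L^2 T^-2].
With n = 2: m·c^2 has dimensions [L^2 M T^-2], matching the LHS ✓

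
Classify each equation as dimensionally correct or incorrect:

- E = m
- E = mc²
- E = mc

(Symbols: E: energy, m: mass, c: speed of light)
Dimensionally correct: E = mc²
Dimensionally incorrect: E = m, E = mc
Ordered (correct first, then incorrect): E = mc², E = m, E = mc

- E = m: LHS [L^2 M T^-2], RHS [M] → incorrect ✗
- E = mc²: LHS [L^2 M T^-2], RHS [L^2 M T^-2] → correct ✓
- E = mc: LHS [L^2 M T^-2], RHS [L M T^-1] → incorrect ✗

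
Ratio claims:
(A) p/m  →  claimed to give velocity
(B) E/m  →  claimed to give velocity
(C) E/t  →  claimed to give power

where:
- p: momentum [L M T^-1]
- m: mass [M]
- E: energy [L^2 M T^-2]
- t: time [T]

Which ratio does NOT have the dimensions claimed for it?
(B) E/m does not give velocity

(A) p/m: [L T^-1] = velocity [L T^-1] ✓
(B) E/m: [L^2 T^-2] ≠ velocity [L T^-1] ✗
(C) E/t: [L^2 M T^-3] = power [L^2 M T^-3] ✓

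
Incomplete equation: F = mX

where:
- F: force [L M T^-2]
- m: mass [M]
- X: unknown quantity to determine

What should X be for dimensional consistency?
X = a (acceleration), dimensions [L T^-2]

F has dimensions [L M T^-2]; the rest of the RHS (m) has dimensions [M].
So X must have dimensions [L T^-2] — X = a (acceleration).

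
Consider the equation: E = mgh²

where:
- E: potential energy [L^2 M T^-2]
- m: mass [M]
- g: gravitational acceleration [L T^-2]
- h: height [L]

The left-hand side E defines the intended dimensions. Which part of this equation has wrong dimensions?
The right-hand side term mgh²

E has dimensions [L^2 M T^-2], but mgh² has dimensions [L^3 M T^-2], so the term mgh² is dimensionally wrong for E.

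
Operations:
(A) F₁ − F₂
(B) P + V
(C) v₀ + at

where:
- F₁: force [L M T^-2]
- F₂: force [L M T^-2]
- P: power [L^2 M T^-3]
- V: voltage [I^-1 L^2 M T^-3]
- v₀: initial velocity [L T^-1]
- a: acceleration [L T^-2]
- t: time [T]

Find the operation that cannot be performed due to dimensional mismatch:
(B) P + V

(A) F₁ − F₂: F₁ [L M T^-2] and F₂ [L M T^-2] — same dimensions ✓
(B) P + V: P [L^2 M T^-3] and V [I^-1 L^2 M T^-3] — different dimensions cannot be added/subtracted ✗
(C) v₀ + at: v₀ [L T^-1] and at [L T^-1] — same dimensions ✓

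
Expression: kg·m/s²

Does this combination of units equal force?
Yes

The expression kg·m/s² has dimensions [L M T^-2], which is exactly force [L M T^-2].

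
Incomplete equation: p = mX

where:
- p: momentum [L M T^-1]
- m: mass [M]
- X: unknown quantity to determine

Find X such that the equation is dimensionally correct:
X = v (velocity), dimensions [L T^-1]

p has dimensions [L M T^-1]; the rest of the RHS (m) has dimensions [M].
So X must have dimensions [L T^-1] — X = v (velocity).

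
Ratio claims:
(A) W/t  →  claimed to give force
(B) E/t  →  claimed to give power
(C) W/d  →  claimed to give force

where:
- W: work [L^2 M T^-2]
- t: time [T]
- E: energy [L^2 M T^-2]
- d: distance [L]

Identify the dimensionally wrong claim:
(A) W/t does not give force

(A) W/t: [L^2 M T^-3] ≠ force [L M T^-2] ✗
(B) E/t: [L^2 M T^-3] = power [L^2 M T^-3] ✓
(C) W/d: [L M T^-2] = force [L M T^-2] ✓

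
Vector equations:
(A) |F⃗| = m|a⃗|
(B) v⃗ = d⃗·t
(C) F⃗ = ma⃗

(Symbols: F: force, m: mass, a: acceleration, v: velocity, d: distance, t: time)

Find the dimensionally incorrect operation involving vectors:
(B) v⃗ = d⃗·t

(A) |F⃗| = m|a⃗|: LHS [L M T^-2], RHS [L M T^-2] ✓ — magnitudes of vectors are scalars
(B) v⃗ = d⃗·t: LHS [L T^-1], RHS [L T] ✗ — velocity is displacement per time; should be d⃗/t
(C) F⃗ = ma⃗: LHS [L M T^-2], RHS [L M T^-2] ✓ — Force and acceleration are vectors, mass is a scalar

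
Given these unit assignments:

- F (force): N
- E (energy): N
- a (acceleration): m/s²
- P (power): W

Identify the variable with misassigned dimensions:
E

The variable E (energy) should have units J, not N.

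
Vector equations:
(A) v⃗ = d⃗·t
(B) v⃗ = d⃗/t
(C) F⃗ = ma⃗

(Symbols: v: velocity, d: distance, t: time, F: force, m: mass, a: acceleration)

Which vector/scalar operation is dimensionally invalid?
(A) v⃗ = d⃗·t

(A) v⃗ = d⃗·t: LHS [L T^-1], RHS [L T] ✗ — velocity is displacement per time; should be d⃗/t
(B) v⃗ = d⃗/t: LHS [L T^-1], RHS [L T^-1] ✓ — displacement (vector) divided by time (scalar)
(C) F⃗ = ma⃗: LHS [L M T^-2], RHS [L M T^-2] ✓ — Force and acceleration are vectors, mass is a scalar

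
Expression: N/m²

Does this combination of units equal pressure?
Yes

The expression N/m² has dimensions [L^-1 M T^-2], which is exactly pressure [L^-1 M T^-2].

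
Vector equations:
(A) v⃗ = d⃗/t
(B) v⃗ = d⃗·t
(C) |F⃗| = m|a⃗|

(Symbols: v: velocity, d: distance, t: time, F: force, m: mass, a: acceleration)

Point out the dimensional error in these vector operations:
(B) v⃗ = d⃗·t

(A) v⃗ = d⃗/t: LHS [L T^-1], RHS [L T^-1] ✓ — displacement (vector) divided by time (scalar)
(B) v⃗ = d⃗·t: LHS [L T^-1], RHS [L T] ✗ — velocity is displacement per time; should be d⃗/t
(C) |F⃗| = m|a⃗|: LHS [L M T^-2], RHS [L M T^-2] ✓ — magnitudes of vectors are scalars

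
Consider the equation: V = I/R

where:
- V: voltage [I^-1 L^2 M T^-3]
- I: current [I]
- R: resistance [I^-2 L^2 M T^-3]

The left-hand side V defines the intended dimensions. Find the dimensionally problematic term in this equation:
The right-hand side term I/R

V has dimensions [I^-1 L^2 M T^-3], but I/R has dimensions [I^3 L^-2 M^-1 T^3], so the term I/R is dimensionally wrong for V.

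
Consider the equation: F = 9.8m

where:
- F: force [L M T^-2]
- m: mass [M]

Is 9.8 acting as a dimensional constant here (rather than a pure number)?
Yes

F has dimensions [L M T^-2], while m alone has dimensions [M]. For the equation to balance, the factor 9.8 must carry dimensions [L T^-2] — it is a dimensional constant (a numerical value of a physical quantity with its units suppressed), not a pure number.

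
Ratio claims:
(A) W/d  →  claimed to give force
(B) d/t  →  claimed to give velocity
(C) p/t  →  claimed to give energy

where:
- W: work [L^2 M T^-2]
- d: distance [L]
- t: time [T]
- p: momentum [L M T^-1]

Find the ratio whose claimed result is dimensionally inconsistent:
(C) p/t does not give energy

(A) W/d: [L M T^-2] = force [L M T^-2] ✓
(B) d/t: [L T^-1] = velocity [L T^-1] ✓
(C) p/t: [L M T^-2] ≠ energy [L^2 M T^-2] ✗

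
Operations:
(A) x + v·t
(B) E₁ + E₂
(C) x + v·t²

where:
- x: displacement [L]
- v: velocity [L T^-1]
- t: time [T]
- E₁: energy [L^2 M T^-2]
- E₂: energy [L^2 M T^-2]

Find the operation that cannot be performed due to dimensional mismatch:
(C) x + v·t²

(A) x + v·t: x [L] and v·t [L] — same dimensions ✓
(B) E₁ + E₂: E₁ [L^2 M T^-2] and E₂ [L^2 M T^-2] — same dimensions ✓
(C) x + v·t²: x [L] and v·t² [L T] — different dimensions cannot be added/subtracted ✗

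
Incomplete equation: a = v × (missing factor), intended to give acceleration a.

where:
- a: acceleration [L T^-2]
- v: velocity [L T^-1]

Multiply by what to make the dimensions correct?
1/t (inverse time), dimensions [T^-1]

a has dimensions [L T^-2] and v has dimensions [L T^-1].
The missing factor must have dimensions [L T^-2] / [L T^-1] = [T^-1], i.e. inverse time (1/t).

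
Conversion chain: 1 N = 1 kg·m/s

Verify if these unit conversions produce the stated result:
The chain is incorrect (it contains an error).

Incorrect: Newton is kg·m/s², not kg·m/s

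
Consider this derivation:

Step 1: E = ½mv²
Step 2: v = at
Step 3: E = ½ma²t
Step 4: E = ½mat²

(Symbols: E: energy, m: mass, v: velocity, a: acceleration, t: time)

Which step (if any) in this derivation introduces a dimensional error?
Step 3

Step 1: E = ½mv² → LHS [L^2 M T^-2], RHS [L^2 M T^-2] ✓
Step 2: v = at → LHS [L T^-1], RHS [L T^-1] ✓
Step 3: E = ½ma²t → LHS [L^2 M T^-2], RHS [L^2 M T^-3] ✗

The first dimensional inconsistency appears in step 3: E = ½ma²t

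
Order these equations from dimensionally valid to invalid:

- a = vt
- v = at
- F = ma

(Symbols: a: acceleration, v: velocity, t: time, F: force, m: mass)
Dimensionally correct: v = at, F = ma
Dimensionally incorrect: a = vt
Ordered (correct first, then incorrect): v = at, F = ma, a = vt

- a = vt: LHS [L T^-2], RHS [L] → incorrect ✗
- v = at: LHS [L T^-1], RHS [L T^-1] → correct ✓
- F = ma: LHS [L M T^-2], RHS [L M T^-2] → correct ✓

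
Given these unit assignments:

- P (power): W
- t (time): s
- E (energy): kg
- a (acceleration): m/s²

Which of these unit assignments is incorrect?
E

The variable E (energy) should have units J, not kg.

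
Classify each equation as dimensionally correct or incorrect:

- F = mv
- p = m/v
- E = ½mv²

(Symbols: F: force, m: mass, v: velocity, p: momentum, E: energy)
Dimensionally correct: E = ½mv²
Dimensionally incorrect: F = mv, p = m/v
Ordered (correct first, then incorrect): E = ½mv², F = mv, p = m/v

- F = mv: LHS [L M T^-2], RHS [L M T^-1] → incorrect ✗
- p = m/v: LHS [L M T^-1], RHS [L^-1 M T] → incorrect ✗
- E = ½mv²: LHS [L^2 M T^-2], RHS [L^2 M T^-2] → correct ✓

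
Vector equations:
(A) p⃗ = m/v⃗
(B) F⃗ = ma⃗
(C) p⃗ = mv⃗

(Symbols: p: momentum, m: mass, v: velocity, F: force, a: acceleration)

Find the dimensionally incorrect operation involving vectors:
(A) p⃗ = m/v⃗

(A) p⃗ = m/v⃗: LHS [L M T^-1], RHS [L^-1 M T] ✗ — momentum is mass times velocity; should be mv⃗ (and division by a vector is undefined)
(B) F⃗ = ma⃗: LHS [L M T^-2], RHS [L M T^-2] ✓ — Force and acceleration are vectors, mass is a scalar
(C) p⃗ = mv⃗: LHS [L M T^-1], RHS [L M T^-1] ✓ — mass (scalar) times velocity (vector)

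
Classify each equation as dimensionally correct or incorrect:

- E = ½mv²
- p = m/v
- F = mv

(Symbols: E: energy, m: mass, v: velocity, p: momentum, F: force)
Dimensionally correct: E = ½mv²
Dimensionally incorrect: p = m/v, F = mv
Ordered (correct first, then incorrect): E = ½mv², p = m/v, F = mv

- E = ½mv²: LHS [L^2 M T^-2], RHS [L^2 M T^-2] → correct ✓
- p = m/v: LHS [L M T^-1], RHS [L^-1 M T] → incorrect ✗
- F = mv: LHS [L M T^-2], RHS [L M T^-1] → incorrect ✗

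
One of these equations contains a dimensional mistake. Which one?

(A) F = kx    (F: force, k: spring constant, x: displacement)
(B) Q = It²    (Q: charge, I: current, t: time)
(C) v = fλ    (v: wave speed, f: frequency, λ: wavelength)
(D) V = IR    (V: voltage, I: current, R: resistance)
(B) Q = It²

The equation (B) Q = It² is dimensionally incorrect.

LHS (Q): [I T]
RHS (It²): [I T^2] ✗

The dimensions do not match. The other three equations balance.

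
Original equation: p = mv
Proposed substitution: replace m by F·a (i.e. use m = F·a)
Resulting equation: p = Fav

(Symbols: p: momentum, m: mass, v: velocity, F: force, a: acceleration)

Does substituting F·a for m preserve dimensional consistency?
No

[m] = [M] and [F·a] = [L^2 M T^-4]. These differ, so the substitution replaces a quantity by one of different dimensions and the result p = Fav has LHS [L M T^-1] vs RHS [L^3 M T^-5] — inconsistent.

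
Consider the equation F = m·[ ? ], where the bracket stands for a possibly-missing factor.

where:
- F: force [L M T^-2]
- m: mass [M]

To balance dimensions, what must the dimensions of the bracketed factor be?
[L T^-2] — acceleration (e.g. a)

F has dimensions [L M T^-2]; m has dimensions [M].
The bracketed factor must supply [L M T^-2] / [M] = [L T^-2].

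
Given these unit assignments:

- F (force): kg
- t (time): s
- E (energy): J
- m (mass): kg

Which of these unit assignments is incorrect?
F

The variable F (force) should have units N, not kg.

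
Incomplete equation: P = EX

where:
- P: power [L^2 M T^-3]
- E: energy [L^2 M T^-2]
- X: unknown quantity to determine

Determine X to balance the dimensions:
X = f (inverse time / frequency (1/t)), dimensions [T^-1]

P has dimensions [L^2 M T^-3]; the rest of the RHS (E) has dimensions [L^2 M T^-2].
So X must have dimensions [T^-1] — X = f (inverse time / frequency (1/t)).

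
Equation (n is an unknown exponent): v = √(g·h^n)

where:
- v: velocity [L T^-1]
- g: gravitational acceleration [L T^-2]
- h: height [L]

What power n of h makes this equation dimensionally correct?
n = 1

v has dimensions [L T^-1]; h has dimensions [L].
With n = 1: √(g·h^1) has dimensions [L T^-1], matching the LHS ✓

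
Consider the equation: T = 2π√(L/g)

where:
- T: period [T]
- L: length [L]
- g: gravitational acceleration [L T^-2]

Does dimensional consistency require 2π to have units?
No

T has dimensions [T] and √(L/g) already has dimensions [T], so the equation balances without 2π contributing any dimensions. 2π is a pure (dimensionless) number; changing or removing it would not affect dimensional consistency.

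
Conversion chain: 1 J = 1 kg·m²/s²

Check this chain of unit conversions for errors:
The chain is correct (no errors).

Correct: Joule is defined as kg·m²/s²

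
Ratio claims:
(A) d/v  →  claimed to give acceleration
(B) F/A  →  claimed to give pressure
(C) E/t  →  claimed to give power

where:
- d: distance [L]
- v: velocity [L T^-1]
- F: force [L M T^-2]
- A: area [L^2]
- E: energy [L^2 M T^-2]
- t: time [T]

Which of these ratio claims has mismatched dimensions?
(A) d/v does not give acceleration

(A) d/v: [T] ≠ acceleration [L T^-2] ✗
(B) F/A: [L^-1 M T^-2] = pressure [L^-1 M T^-2] ✓
(C) E/t: [L^2 M T^-3] = power [L^2 M T^-3] ✓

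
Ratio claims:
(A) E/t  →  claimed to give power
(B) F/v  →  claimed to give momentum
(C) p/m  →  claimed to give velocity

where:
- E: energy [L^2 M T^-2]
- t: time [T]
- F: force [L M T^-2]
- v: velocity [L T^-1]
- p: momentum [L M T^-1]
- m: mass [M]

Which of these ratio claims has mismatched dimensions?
(B) F/v does not give momentum

(A) E/t: [L^2 M T^-3] = power [L^2 M T^-3] ✓
(B) F/v: [M T^-1] ≠ momentum [L M T^-1] ✗
(C) p/m: [L T^-1] = velocity [L T^-1] ✓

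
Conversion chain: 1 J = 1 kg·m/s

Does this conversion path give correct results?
The chain is incorrect (it contains an error).

Incorrect: Joule is kg·m²/s², not kg·m/s (that is momentum)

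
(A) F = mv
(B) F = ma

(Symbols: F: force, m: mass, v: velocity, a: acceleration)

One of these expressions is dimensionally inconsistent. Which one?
(A)

(A) F = mv: LHS [L M T^-2], RHS [L M T^-1] ✗
(B) F = ma: LHS [L M T^-2], RHS [L M T^-2] ✓

Expression (A) F = mv is dimensionally incorrect.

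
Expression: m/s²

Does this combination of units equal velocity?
No

The expression m/s² has dimensions [L T^-2], but velocity has dimensions [L T^-1].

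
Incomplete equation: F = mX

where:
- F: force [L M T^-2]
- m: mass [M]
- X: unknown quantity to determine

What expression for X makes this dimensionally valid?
X = a (acceleration), dimensions [L T^-2]

F has dimensions [L M T^-2]; the rest of the RHS (m) has dimensions [M].
So X must have dimensions [L T^-2] — X = a (acceleration).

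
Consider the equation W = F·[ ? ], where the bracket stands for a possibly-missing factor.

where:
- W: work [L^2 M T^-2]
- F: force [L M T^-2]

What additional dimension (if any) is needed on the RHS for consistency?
[L] — length (e.g. a distance d)

W has dimensions [L^2 M T^-2]; F has dimensions [L M T^-2].
The bracketed factor must supply [L^2 M T^-2] / [L M T^-2] = [L].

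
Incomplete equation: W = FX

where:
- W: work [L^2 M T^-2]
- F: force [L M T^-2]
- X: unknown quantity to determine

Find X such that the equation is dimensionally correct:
X = d (distance), dimensions [L]

W has dimensions [L^2 M T^-2]; the rest of the RHS (F) has dimensions [L M T^-2].
So X must have dimensions [L] — X = d (distance).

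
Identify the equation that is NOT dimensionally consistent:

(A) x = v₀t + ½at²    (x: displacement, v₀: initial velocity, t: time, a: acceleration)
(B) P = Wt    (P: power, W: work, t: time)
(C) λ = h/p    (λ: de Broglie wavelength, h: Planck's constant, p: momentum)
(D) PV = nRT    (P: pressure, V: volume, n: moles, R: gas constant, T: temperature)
(B) P = Wt

The equation (B) P = Wt is dimensionally incorrect.

LHS (P): [L^2 M T^-3]
RHS (Wt): [L^2 M T^-1] ✗

The dimensions do not match. The other three equations balance.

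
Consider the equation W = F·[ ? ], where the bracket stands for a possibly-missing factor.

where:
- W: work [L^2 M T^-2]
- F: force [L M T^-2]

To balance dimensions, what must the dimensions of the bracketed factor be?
[L] — length (e.g. a distance d)

W has dimensions [L^2 M T^-2]; F has dimensions [L M T^-2].
The bracketed factor must supply [L^2 M T^-2] / [L M T^-2] = [L].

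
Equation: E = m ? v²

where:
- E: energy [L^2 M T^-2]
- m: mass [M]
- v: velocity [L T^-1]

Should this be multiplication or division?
multiplication (×): E = m × v²

E [L^2 M T^-2]; m [M]; v² [L^2 T^-2].
m × v² → [L^2 M T^-2] ✓
m ÷ v² → [L^-2 M T^2] ✗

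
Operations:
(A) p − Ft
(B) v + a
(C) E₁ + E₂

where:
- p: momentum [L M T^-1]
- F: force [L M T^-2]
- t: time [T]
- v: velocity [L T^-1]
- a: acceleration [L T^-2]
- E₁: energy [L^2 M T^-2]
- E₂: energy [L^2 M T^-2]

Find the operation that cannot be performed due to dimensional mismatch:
(B) v + a

(A) p − Ft: p [L M T^-1] and Ft [L M T^-1] — same dimensions ✓
(B) v + a: v [L T^-1] and a [L T^-2] — different dimensions cannot be added/subtracted ✗
(C) E₁ + E₂: E₁ [L^2 M T^-2] and E₂ [L^2 M T^-2] — same dimensions ✓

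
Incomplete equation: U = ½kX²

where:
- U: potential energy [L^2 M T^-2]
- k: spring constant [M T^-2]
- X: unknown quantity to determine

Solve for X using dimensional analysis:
X = x (displacement), dimensions [L]

U has dimensions [L^2 M T^-2]; the rest of the RHS (½k) has dimensions [M T^-2].
So X² must have dimensions [L^2], i.e. X has dimensions [L] — X = x (displacement).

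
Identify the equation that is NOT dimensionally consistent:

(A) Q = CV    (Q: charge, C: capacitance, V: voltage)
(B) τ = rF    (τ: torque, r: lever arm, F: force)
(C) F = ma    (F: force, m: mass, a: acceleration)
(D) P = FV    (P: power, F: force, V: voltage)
(D) P = FV

The equation (D) P = FV is dimensionally incorrect.

LHS (P): [L^2 M T^-3]
RHS (FV): [I^-1 L^3 M^2 T^-5] ✗

The dimensions do not match. The other three equations balance.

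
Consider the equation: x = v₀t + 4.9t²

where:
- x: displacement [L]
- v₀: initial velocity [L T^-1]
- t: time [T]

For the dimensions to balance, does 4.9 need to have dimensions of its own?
Yes

x has dimensions [L], while t² alone has dimensions [T^2]. For the equation to balance, the factor 4.9 must carry dimensions [L T^-2] — it is a dimensional constant (a numerical value of a physical quantity with its units suppressed), not a pure number.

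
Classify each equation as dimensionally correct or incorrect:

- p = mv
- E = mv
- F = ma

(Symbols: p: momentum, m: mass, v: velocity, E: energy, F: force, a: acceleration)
Dimensionally correct: p = mv, F = ma
Dimensionally incorrect: E = mv
Ordered (correct first, then incorrect): p = mv, F = ma, E = mv

- p = mv: LHS [L M T^-1], RHS [L M T^-1] → correct ✓
- E = mv: LHS [L^2 M T^-2], RHS [L M T^-1] → incorrect ✗
- F = ma: LHS [L M T^-2], RHS [L M T^-2] → correct ✓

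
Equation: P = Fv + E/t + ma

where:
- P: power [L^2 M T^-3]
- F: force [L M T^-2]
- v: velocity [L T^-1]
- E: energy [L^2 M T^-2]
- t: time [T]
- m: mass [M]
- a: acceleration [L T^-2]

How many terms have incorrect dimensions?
1

LHS P: [L^2 M T^-3]
- Fv: [L^2 M T^-3] ✓
- E/t: [L^2 M T^-3] ✓
- ma: [L M T^-2] ✗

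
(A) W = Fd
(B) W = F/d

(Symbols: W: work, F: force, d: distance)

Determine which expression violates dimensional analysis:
(B)

(A) W = Fd: LHS [L^2 M T^-2], RHS [L^2 M T^-2] ✓
(B) W = F/d: LHS [L^2 M T^-2], RHS [M T^-2] ✗

Expression (B) W = F/d is dimensionally incorrect.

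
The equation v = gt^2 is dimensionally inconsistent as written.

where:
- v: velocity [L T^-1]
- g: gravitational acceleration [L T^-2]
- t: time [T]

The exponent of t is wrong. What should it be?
The exponent of t should be 1: v = gt

The LHS v has dimensions [L T^-1]; t has dimensions [T].
As written, the RHS gt^2 (exponent 2 on t) has dimensions [L], which does not match.
With exponent 1, the RHS gt has dimensions [L T^-1], matching the LHS.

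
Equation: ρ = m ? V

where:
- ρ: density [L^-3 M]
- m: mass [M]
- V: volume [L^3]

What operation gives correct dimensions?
division (÷): ρ = m ÷ V

ρ [L^-3 M]; m [M]; V [L^3].
m × V → [L^3 M] ✗
m ÷ V → [L^-3 M] ✓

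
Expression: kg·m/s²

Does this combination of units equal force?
Yes

The expression kg·m/s² has dimensions [L M T^-2], which is exactly force [L M T^-2].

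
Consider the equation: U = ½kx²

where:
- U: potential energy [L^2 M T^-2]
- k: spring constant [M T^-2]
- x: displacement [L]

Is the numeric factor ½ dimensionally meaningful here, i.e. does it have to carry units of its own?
No

U has dimensions [L^2 M T^-2] and kx² already has dimensions [L^2 M T^-2], so the equation balances without ½ contributing any dimensions. ½ is a pure (dimensionless) number; changing or removing it would not affect dimensional consistency.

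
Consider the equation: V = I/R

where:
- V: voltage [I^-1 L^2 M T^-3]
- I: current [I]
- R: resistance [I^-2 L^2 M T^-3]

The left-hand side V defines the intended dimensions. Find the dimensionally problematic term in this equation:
The right-hand side term I/R

V has dimensions [I^-1 L^2 M T^-3], but I/R has dimensions [I^3 L^-2 M^-1 T^3], so the term I/R is dimensionally wrong for V.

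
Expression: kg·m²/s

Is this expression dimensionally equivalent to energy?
No

The expression kg·m²/s has dimensions [L^2 M T^-1], but energy has dimensions [L^2 M T^-2].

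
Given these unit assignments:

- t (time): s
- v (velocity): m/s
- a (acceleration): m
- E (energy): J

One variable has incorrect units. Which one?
a

The variable a (acceleration) should have units m/s², not m.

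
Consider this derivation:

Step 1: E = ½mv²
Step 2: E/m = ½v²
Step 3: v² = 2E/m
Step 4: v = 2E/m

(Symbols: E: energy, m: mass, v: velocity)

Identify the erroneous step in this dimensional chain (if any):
Step 4

Step 1: E = ½mv² → LHS [L^2 M T^-2], RHS [L^2 M T^-2] ✓
Step 2: E/m = ½v² → LHS [L^2 T^-2], RHS [L^2 T^-2] ✓
Step 3: v² = 2E/m → LHS [L^2 T^-2], RHS [L^2 T^-2] ✓
Step 4: v = 2E/m → LHS [L T^-1], RHS [L^2 T^-2] ✗

The first dimensional inconsistency appears in step 4: v = 2E/m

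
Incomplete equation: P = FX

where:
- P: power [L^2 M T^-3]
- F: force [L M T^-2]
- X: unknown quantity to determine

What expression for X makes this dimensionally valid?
X = v (velocity), dimensions [L T^-1]

P has dimensions [L^2 M T^-3]; the rest of the RHS (F) has dimensions [L M T^-2].
So X must have dimensions [L T^-1] — X = v (velocity).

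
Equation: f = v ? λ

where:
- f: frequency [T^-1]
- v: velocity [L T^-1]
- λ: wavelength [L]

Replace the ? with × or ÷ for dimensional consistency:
division (÷): f = v ÷ λ

f [T^-1]; v [L T^-1]; λ [L].
v × λ → [L^2 T^-1] ✗
v ÷ λ → [T^-1] ✓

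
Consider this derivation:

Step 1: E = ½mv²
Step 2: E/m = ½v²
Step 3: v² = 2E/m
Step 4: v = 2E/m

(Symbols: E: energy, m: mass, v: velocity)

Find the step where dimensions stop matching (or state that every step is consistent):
Step 4

Step 1: E = ½mv² → LHS [L^2 M T^-2], RHS [L^2 M T^-2] ✓
Step 2: E/m = ½v² → LHS [L^2 T^-2], RHS [L^2 T^-2] ✓
Step 3: v² = 2E/m → LHS [L^2 T^-2], RHS [L^2 T^-2] ✓
Step 4: v = 2E/m → LHS [L T^-1], RHS [L^2 T^-2] ✗

The first dimensional inconsistency appears in step 4: v = 2E/m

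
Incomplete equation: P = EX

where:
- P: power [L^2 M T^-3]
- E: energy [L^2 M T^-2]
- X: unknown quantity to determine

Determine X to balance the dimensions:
X = f (inverse time / frequency (1/t)), dimensions [T^-1]

P has dimensions [L^2 M T^-3]; the rest of the RHS (E) has dimensions [L^2 M T^-2].
So X must have dimensions [T^-1] — X = f (inverse time / frequency (1/t)).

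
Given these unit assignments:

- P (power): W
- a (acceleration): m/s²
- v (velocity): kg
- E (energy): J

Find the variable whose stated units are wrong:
v

The variable v (velocity) should have units m/s, not kg.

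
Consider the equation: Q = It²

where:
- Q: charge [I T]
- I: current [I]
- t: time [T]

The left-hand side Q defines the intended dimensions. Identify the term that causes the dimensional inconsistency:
The right-hand side term It²

Q has dimensions [I T], but It² has dimensions [I T^2], so the term It² is dimensionally wrong for Q.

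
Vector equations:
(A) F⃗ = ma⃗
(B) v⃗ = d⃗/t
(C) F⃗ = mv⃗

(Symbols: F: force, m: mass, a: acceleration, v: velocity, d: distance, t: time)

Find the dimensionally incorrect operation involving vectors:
(C) F⃗ = mv⃗

(A) F⃗ = ma⃗: LHS [L M T^-2], RHS [L M T^-2] ✓ — Force and acceleration are vectors, mass is a scalar
(B) v⃗ = d⃗/t: LHS [L T^-1], RHS [L T^-1] ✓ — displacement (vector) divided by time (scalar)
(C) F⃗ = mv⃗: LHS [L M T^-2], RHS [L M T^-1] ✗ — mass times velocity is momentum, not force; should be ma⃗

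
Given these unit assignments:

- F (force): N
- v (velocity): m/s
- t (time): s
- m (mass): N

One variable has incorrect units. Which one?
m

The variable m (mass) should have units kg, not N.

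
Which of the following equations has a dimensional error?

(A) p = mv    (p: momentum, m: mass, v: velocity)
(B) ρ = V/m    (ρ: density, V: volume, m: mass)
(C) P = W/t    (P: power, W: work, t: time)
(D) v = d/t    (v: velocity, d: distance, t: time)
(B) ρ = V/m

The equation (B) ρ = V/m is dimensionally incorrect.

LHS (ρ): [L^-3 M]
RHS (V/m): [L^3 M^-1] ✗

The dimensions do not match. The other three equations balance.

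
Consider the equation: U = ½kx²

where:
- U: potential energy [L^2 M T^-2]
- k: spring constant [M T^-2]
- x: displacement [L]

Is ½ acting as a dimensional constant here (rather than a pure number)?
No

U has dimensions [L^2 M T^-2] and kx² already has dimensions [L^2 M T^-2], so the equation balances without ½ contributing any dimensions. ½ is a pure (dimensionless) number; changing or removing it would not affect dimensional consistency.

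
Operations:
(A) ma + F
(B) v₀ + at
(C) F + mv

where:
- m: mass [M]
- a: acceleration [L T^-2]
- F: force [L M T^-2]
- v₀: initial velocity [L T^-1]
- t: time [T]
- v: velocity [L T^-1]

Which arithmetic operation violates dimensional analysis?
(C) F + mv

(A) ma + F: ma [L M T^-2] and F [L M T^-2] — same dimensions ✓
(B) v₀ + at: v₀ [L T^-1] and at [L T^-1] — same dimensions ✓
(C) F + mv: F [L M T^-2] and mv [L M T^-1] — different dimensions cannot be added/subtracted ✗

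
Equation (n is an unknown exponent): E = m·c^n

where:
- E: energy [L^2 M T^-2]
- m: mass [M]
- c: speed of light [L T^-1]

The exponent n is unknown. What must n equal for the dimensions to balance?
n = 2

E has dimensions [L^2 M T^-2]; c has dimensions [L T^-1].
The rest of the RHS has dimensions [M], so c^n must supply [L^2 T^-2].
With n = 2: m·c^2 has dimensions [L^2 M T^-2], matching the LHS ✓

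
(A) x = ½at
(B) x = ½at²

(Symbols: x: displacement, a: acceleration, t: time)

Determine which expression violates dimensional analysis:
(A)

(A) x = ½at: LHS [L], RHS [L T^-1] ✗
(B) x = ½at²: LHS [L], RHS [L] ✓

Expression (A) x = ½at is dimensionally incorrect.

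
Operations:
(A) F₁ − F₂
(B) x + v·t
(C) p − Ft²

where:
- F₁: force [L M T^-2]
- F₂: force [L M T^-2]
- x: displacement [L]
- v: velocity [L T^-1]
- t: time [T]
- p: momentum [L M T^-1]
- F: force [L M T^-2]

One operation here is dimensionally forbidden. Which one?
(C) p − Ft²

(A) F₁ − F₂: F₁ [L M T^-2] and F₂ [L M T^-2] — same dimensions ✓
(B) x + v·t: x [L] and v·t [L] — same dimensions ✓
(C) p − Ft²: p [L M T^-1] and Ft² [L M] — different dimensions cannot be added/subtracted ✗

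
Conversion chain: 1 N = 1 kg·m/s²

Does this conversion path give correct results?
The chain is correct (no errors).

Correct: Newton is defined as kg·m/s²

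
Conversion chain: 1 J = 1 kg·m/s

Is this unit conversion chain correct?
The chain is incorrect (it contains an error).

Incorrect: Joule is kg·m²/s², not kg·m/s (that is momentum)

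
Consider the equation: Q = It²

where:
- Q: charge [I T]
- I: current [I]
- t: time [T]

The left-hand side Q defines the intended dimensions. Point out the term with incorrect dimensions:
The right-hand side term It²

Q has dimensions [I T], but It² has dimensions [I T^2], so the term It² is dimensionally wrong for Q.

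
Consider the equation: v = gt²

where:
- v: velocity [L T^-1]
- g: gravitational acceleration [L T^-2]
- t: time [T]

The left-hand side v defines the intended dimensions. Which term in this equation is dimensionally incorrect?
The right-hand side term gt²

v has dimensions [L T^-1], but gt² has dimensions [L], so the term gt² is dimensionally wrong for v.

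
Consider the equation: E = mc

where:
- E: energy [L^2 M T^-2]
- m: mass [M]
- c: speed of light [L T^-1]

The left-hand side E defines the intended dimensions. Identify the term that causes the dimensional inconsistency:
The right-hand side term mc

E has dimensions [L^2 M T^-2], but mc has dimensions [L M T^-1], so the term mc is dimensionally wrong for E.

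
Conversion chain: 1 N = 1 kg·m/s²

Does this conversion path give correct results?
The chain is correct (no errors).

Correct: Newton is defined as kg·m/s²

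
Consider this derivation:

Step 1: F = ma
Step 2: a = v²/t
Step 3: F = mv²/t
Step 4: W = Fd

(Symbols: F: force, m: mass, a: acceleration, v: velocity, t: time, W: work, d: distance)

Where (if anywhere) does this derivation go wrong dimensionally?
Step 2

Step 1: F = ma → LHS [L M T^-2], RHS [L M T^-2] ✓
Step 2: a = v²/t → LHS [L T^-2], RHS [L^2 T^-3] ✗

The first dimensional inconsistency appears in step 2: a = v²/t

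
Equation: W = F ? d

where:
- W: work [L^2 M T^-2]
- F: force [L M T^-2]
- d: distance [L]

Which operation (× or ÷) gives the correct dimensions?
multiplication (×): W = F × d

W [L^2 M T^-2]; F [L M T^-2]; d [L].
F × d → [L^2 M T^-2] ✓
F ÷ d → [M T^-2] ✗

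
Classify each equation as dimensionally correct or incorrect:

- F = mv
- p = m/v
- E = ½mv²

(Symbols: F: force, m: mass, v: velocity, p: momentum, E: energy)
Dimensionally correct: E = ½mv²
Dimensionally incorrect: F = mv, p = m/v
Ordered (correct first, then incorrect): E = ½mv², F = mv, p = m/v

- F = mv: LHS [L M T^-2], RHS [L M T^-1] → incorrect ✗
- p = m/v: LHS [L M T^-1], RHS [L^-1 M T] → incorrect ✗
- E = ½mv²: LHS [L^2 M T^-2], RHS [L^2 M T^-2] → correct ✓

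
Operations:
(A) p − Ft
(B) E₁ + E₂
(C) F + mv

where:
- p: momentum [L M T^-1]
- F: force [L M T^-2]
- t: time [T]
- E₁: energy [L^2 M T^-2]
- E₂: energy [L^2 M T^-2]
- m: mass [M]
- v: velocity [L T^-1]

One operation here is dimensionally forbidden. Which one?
(C) F + mv

(A) p − Ft: p [L M T^-1] and Ft [L M T^-1] — same dimensions ✓
(B) E₁ + E₂: E₁ [L^2 M T^-2] and E₂ [L^2 M T^-2] — same dimensions ✓
(C) F + mv: F [L M T^-2] and mv [L M T^-1] — different dimensions cannot be added/subtracted ✗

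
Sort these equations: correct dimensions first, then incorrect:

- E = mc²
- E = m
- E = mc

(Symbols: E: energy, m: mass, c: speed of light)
Dimensionally correct: E = mc²
Dimensionally incorrect: E = m, E = mc
Ordered (correct first, then incorrect): E = mc², E = m, E = mc

- E = mc²: LHS [L^2 M T^-2], RHS [L^2 M T^-2] → correct ✓
- E = m: LHS [L^2 M T^-2], RHS [M] → incorrect ✗
- E = mc: LHS [L^2 M T^-2], RHS [L M T^-1] → incorrect ✗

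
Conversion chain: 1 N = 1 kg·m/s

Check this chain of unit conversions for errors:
The chain is incorrect (it contains an error).

Incorrect: Newton is kg·m/s², not kg·m/s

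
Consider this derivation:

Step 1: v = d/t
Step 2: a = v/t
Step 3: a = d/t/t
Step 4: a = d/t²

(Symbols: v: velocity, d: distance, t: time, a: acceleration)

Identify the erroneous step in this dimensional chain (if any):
No step introduces an error — all steps are dimensionally consistent.

Step 1: v = d/t → LHS [L T^-1], RHS [L T^-1] ✓
Step 2: a = v/t → LHS [L T^-2], RHS [L T^-2] ✓
Step 3: a = d/t/t → LHS [L T^-2], RHS [L T^-2] ✓
Step 4: a = d/t² → LHS [L T^-2], RHS [L T^-2] ✓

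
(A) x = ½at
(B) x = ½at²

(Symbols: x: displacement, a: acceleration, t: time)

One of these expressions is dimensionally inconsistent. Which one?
(A)

(A) x = ½at: LHS [L], RHS [L T^-1] ✗
(B) x = ½at²: LHS [L], RHS [L] ✓

Expression (A) x = ½at is dimensionally incorrect.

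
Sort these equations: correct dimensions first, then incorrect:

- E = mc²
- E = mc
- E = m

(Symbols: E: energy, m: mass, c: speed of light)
Dimensionally correct: E = mc²
Dimensionally incorrect: E = mc, E = m
Ordered (correct first, then incorrect): E = mc², E = mc, E = m

- E = mc²: LHS [L^2 M T^-2], RHS [L^2 M T^-2] → correct ✓
- E = mc: LHS [L^2 M T^-2], RHS [L M T^-1] → incorrect ✗
- E = m: LHS [L^2 M T^-2], RHS [M] → incorrect ✗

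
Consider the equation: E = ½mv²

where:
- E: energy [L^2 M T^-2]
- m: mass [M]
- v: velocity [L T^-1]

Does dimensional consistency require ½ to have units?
No

E has dimensions [L^2 M T^-2] and mv² already has dimensions [L^2 M T^-2], so the equation balances without ½ contributing any dimensions. ½ is a pure (dimensionless) number; changing or removing it would not affect dimensional consistency.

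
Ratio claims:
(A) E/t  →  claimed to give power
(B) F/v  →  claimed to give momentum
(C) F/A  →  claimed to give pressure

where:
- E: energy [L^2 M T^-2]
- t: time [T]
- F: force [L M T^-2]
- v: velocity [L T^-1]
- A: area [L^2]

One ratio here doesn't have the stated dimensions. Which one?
(B) F/v does not give momentum

(A) E/t: [L^2 M T^-3] = power [L^2 M T^-3] ✓
(B) F/v: [M T^-1] ≠ momentum [L M T^-1] ✗
(C) F/A: [L^-1 M T^-2] = pressure [L^-1 M T^-2] ✓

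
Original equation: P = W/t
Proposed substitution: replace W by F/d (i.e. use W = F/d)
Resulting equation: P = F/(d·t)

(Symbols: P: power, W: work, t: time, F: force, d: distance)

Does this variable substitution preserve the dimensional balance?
No

[W] = [L^2 M T^-2] and [F/d] = [M T^-2]. These differ, so the substitution replaces a quantity by one of different dimensions and the result P = F/(d·t) has LHS [L^2 M T^-3] vs RHS [M T^-3] — inconsistent.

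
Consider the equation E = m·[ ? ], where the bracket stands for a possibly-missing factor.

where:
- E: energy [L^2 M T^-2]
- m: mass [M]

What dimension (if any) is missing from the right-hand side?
[L^2 T^-2] — velocity squared (e.g. v²)

E has dimensions [L^2 M T^-2]; m has dimensions [M].
The bracketed factor must supply [L^2 M T^-2] / [M] = [L^2 T^-2].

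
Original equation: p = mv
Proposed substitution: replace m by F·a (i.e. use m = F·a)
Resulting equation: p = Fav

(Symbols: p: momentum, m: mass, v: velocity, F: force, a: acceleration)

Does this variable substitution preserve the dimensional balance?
No

[m] = [M] and [F·a] = [L^2 M T^-4]. These differ, so the substitution replaces a quantity by one of different dimensions and the result p = Fav has LHS [L M T^-1] vs RHS [L^3 M T^-5] — inconsistent.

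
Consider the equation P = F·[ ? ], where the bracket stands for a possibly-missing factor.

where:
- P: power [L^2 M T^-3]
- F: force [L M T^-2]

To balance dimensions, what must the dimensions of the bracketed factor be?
[L T^-1] — velocity (e.g. v)

P has dimensions [L^2 M T^-3]; F has dimensions [L M T^-2].
The bracketed factor must supply [L^2 M T^-3] / [L M T^-2] = [L T^-1].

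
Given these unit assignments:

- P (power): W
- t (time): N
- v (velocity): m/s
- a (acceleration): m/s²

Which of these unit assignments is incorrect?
t

The variable t (time) should have units s, not N.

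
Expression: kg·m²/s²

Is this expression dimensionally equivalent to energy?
Yes

The expression kg·m²/s² has dimensions [L^2 M T^-2], which is exactly energy [L^2 M T^-2].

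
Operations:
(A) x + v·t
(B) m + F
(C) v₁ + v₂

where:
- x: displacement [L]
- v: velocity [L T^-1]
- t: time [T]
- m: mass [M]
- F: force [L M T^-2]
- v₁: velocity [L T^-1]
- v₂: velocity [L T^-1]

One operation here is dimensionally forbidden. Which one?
(B) m + F

(A) x + v·t: x [L] and v·t [L] — same dimensions ✓
(B) m + F: m [M] and F [L M T^-2] — different dimensions cannot be added/subtracted ✗
(C) v₁ + v₂: v₁ [L T^-1] and v₂ [L T^-1] — same dimensions ✓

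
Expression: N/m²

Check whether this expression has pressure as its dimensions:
Yes

The expression N/m² has dimensions [L^-1 M T^-2], which is exactly pressure [L^-1 M T^-2].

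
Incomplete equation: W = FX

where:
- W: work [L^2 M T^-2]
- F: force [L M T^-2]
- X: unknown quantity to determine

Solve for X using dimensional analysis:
X = d (distance), dimensions [L]

W has dimensions [L^2 M T^-2]; the rest of the RHS (F) has dimensions [L M T^-2].
So X must have dimensions [L] — X = d (distance).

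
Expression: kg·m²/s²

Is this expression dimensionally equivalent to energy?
Yes

The expression kg·m²/s² has dimensions [L^2 M T^-2], which is exactly energy [L^2 M T^-2].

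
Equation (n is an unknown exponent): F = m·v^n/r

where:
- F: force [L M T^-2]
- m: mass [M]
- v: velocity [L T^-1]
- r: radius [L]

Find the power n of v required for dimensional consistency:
n = 2

F has dimensions [L M T^-2]; v has dimensions [L T^-1].
The rest of the RHS has dimensions [L^-1 M], so v^n must supply [L^2 T^-2].
With n = 2: m·v^2/r has dimensions [L M T^-2], matching the LHS ✓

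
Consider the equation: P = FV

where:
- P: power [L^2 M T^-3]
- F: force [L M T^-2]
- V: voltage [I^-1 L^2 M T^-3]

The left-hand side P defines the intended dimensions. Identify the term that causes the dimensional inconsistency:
The right-hand side term FV

P has dimensions [L^2 M T^-3], but FV has dimensions [I^-1 L^3 M^2 T^-5], so the term FV is dimensionally wrong for P.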